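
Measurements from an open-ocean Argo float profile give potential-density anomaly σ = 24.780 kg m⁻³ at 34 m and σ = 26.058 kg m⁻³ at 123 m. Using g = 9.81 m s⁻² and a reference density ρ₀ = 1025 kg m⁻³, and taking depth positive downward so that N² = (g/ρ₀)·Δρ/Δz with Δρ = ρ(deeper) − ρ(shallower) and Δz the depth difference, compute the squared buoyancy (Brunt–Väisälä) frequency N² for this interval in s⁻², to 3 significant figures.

1.37 × 10⁻⁴ s⁻²

Δρ = 1026.058 − 1024.780 = 1.278 kg m⁻³ over Δz = 123 − 34 = 89 m.
N² = (9.81/1025) × (1.278/89) = 1.3743 × 10⁻⁴ s⁻² ≈ 1.37 × 10⁻⁴ s⁻².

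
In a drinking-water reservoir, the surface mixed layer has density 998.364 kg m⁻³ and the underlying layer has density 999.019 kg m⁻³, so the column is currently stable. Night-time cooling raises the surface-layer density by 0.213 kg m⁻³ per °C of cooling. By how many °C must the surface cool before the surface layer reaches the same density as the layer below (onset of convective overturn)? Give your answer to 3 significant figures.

Density deficit of the surface layer: 999.019 − 998.364 = 0.655 kg m⁻³.
Required change = 0.655 / 0.213 = 3.08 °C.

3.08 °C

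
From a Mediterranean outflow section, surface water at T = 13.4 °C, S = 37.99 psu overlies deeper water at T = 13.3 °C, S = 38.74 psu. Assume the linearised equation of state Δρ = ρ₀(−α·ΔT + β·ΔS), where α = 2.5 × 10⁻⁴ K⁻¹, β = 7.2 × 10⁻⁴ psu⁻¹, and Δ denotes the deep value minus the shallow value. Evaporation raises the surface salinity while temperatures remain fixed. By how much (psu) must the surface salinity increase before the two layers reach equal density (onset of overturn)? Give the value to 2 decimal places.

0.78 psu

Neutral buoyancy requires −α(T_deep − T_surf) + β(S_deep − S_surf′) = 0.
S_surf′ = S_deep − (α/β)·ΔT = 38.74 − (2.5 × 10⁻⁴/7.2 × 10⁻⁴)·(-0.1) = 38.7747 psu.
Increase required: 38.7747 − 37.99 = 0.7847 psu.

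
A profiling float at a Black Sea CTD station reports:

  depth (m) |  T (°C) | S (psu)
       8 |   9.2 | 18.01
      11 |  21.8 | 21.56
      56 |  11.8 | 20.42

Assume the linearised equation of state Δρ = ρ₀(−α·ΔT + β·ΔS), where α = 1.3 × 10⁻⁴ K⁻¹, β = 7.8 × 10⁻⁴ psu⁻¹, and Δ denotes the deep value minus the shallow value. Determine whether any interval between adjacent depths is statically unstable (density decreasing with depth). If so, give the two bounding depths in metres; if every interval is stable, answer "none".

Evaluate Δρ/ρ₀ = −αΔT + βΔS across each adjacent pair:
  8–11 m: −αΔT+βΔS = −(1.3 × 10⁻⁴)(+12.6)+(7.8 × 10⁻⁴)(+3.55) = 1.1 × 10⁻³ → stable
  11–56 m: −αΔT+βΔS = −(1.3 × 10⁻⁴)(-10.0)+(7.8 × 10⁻⁴)(-1.14) = 4.1 × 10⁻⁴ → stable
Every interval has Δρ > 0: the column is stably stratified throughout.

none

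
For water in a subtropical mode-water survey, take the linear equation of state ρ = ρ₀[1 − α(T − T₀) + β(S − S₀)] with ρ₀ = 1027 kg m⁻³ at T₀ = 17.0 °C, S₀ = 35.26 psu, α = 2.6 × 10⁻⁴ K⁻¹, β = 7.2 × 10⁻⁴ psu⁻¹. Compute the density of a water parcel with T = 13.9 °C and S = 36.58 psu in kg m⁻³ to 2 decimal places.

T − T₀ = -3.1 K, S − S₀ = +1.32 psu.
Bracket = 1 − α·(-3.1) + β·(+1.32) = 1 + (1.7564 × 10⁻³) = 1.0017564.
ρ = 1027 × 1.0017564 = 1028.80 kg m⁻³.

1028.80 kg m⁻³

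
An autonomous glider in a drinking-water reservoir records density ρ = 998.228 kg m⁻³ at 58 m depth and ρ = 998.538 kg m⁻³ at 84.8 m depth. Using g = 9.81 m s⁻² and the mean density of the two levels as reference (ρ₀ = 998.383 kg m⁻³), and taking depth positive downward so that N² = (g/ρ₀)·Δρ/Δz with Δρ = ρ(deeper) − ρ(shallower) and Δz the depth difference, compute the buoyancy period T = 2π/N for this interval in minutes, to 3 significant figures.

Δρ = 998.538 − 998.228 = 0.310 kg m⁻³ over Δz = 84.8 − 58 = 26.8 m.
N² = (9.81/998.383) × (0.310/26.8) = 1.1366 × 10⁻⁴ s⁻².
N = √(1.1366 × 10⁻⁴) = 0.010661 rad s⁻¹, so T = 2π/N = 589.36 s = 9.8227 min ≈ 9.82 min.

9.82 min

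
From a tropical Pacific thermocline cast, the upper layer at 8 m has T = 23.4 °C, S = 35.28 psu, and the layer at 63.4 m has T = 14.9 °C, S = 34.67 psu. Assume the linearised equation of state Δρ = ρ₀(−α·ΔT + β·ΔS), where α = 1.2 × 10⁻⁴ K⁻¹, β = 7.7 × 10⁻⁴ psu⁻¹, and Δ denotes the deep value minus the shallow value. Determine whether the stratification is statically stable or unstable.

stable

ΔT = 14.9 − 23.4 = -8.5 K and ΔS = 34.67 − 35.28 = -0.61 psu (deep − shallow).
−αΔT = 1.02 × 10⁻³; βΔS = -4.697 × 10⁻⁴; sum Δρ/ρ₀ = 5.503 × 10⁻⁴.
Δρ/ρ₀ > 0, so Δρ > 0: deeper water is denser → statically stable.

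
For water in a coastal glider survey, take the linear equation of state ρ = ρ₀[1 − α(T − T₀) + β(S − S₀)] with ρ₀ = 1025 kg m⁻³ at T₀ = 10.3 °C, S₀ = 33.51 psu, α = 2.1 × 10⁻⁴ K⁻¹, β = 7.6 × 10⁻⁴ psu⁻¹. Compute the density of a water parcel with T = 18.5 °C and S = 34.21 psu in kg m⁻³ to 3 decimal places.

1023.780 kg m⁻³

T − T₀ = +8.2 K, S − S₀ = +0.70 psu.
Bracket = 1 − α·(+8.2) + β·(+0.70) = 1 + (-1.19 × 10⁻³) = 0.9988100.
ρ = 1025 × 0.9988100 = 1023.780 kg m⁻³.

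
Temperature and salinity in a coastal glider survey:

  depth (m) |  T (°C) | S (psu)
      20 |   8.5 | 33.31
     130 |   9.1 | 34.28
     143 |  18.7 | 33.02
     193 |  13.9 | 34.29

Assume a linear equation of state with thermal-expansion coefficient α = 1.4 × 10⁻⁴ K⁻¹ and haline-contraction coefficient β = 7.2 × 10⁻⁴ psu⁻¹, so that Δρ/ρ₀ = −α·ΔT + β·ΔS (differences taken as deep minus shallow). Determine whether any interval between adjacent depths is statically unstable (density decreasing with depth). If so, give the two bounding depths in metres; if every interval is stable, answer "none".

Evaluate Δρ/ρ₀ = −αΔT + βΔS across each adjacent pair:
  20–130 m: −αΔT+βΔS = −(1.4 × 10⁻⁴)(+0.6)+(7.2 × 10⁻⁴)(+0.97) = 6.1 × 10⁻⁴ → stable
  130–143 m: −αΔT+βΔS = −(1.4 × 10⁻⁴)(+9.6)+(7.2 × 10⁻⁴)(-1.26) = -2.3 × 10⁻³ → UNSTABLE
  143–193 m: −αΔT+βΔS = −(1.4 × 10⁻⁴)(-4.8)+(7.2 × 10⁻⁴)(+1.27) = 1.6 × 10⁻³ → stable
The 130–143 m interval has Δρ < 0: lighter water underlies denser water.

130–143 m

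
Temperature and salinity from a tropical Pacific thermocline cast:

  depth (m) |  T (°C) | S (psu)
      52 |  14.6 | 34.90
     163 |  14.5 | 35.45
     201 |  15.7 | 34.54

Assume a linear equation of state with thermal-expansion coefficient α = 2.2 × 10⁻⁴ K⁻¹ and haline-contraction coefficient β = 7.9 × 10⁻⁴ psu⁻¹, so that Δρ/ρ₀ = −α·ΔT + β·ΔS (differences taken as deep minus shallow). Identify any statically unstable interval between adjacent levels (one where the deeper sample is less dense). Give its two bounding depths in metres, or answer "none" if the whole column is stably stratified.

163–201 m

Evaluate Δρ/ρ₀ = −αΔT + βΔS across each adjacent pair:
  52–163 m: −αΔT+βΔS = −(2.2 × 10⁻⁴)(-0.1)+(7.9 × 10⁻⁴)(+0.55) = 4.6 × 10⁻⁴ → stable
  163–201 m: −αΔT+βΔS = −(2.2 × 10⁻⁴)(+1.2)+(7.9 × 10⁻⁴)(-0.91) = -9.8 × 10⁻⁴ → UNSTABLE
The 163–201 m interval has Δρ < 0: lighter water underlies denser water.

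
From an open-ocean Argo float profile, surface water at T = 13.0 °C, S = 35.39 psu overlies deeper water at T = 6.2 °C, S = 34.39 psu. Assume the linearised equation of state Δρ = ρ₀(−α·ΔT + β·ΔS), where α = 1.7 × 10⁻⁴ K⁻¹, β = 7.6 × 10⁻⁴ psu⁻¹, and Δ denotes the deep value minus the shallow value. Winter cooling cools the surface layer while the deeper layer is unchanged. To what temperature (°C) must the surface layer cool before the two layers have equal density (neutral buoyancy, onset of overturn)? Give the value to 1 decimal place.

Neutral buoyancy requires Δρ = 0, i.e. −α(T_deep − T_surf′) + β(S_deep − S_surf) = 0.
T_surf′ = T_deep − (β/α)·ΔS = 6.2 − (7.6 × 10⁻⁴/1.7 × 10⁻⁴)·(-1.00) = 10.671 °C.
Cooling required: 13.0 − (10.671) = 2.329 °C.

10.7 °C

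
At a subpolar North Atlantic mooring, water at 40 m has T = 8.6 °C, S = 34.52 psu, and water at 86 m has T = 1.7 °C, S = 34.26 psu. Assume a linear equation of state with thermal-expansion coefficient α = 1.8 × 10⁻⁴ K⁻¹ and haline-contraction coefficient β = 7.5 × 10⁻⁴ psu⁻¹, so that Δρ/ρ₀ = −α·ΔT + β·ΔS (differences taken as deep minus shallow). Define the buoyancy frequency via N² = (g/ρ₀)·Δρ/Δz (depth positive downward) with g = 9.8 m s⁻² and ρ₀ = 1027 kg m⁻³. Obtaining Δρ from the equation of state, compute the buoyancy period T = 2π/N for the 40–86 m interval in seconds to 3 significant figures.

421 s

ΔT = -6.9 K, ΔS = -0.26 psu (deep − shallow).
Δρ/ρ₀ = −αΔT + βΔS = 1.242 × 10⁻³ − 1.95 × 10⁻⁴ = 1.047 × 10⁻³, so Δρ ≈ 1.075 kg m⁻³.
N² = (g/ρ₀)·Δρ/Δz = g·(Δρ/ρ₀)/Δz = 9.8 × 1.047 × 10⁻³ / 46 = 2.2306 × 10⁻⁴ s⁻².
N = √(2.2306 × 10⁻⁴) = 0.014935 rad s⁻¹ → T = 2π/N = 420.70 s ≈ 421 s.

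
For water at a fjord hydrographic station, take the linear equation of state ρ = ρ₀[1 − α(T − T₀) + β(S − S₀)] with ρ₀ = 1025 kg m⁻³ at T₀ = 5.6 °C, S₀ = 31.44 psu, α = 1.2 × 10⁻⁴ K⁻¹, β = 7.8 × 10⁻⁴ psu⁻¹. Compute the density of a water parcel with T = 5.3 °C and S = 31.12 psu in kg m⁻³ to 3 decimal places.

T − T₀ = -0.3 K, S − S₀ = -0.32 psu.
Bracket = 1 − α·(-0.3) + β·(-0.32) = 1 + (-2.136 × 10⁻⁴) = 0.9997864.
ρ = 1025 × 0.9997864 = 1024.781 kg m⁻³.

1024.781 kg m⁻³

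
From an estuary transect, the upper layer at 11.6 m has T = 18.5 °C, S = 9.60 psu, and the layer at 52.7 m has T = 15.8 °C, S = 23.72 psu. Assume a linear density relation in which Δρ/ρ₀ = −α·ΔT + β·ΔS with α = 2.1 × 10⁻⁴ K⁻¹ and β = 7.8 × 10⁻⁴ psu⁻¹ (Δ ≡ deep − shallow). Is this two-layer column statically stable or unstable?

ΔT = 15.8 − 18.5 = -2.7 K and ΔS = 23.72 − 9.60 = +14.12 psu (deep − shallow).
−αΔT = 5.67 × 10⁻⁴; βΔS = 0.0110136; sum Δρ/ρ₀ = 0.0115806.
Δρ/ρ₀ > 0, so Δρ > 0: deeper water is denser → statically stable.

stable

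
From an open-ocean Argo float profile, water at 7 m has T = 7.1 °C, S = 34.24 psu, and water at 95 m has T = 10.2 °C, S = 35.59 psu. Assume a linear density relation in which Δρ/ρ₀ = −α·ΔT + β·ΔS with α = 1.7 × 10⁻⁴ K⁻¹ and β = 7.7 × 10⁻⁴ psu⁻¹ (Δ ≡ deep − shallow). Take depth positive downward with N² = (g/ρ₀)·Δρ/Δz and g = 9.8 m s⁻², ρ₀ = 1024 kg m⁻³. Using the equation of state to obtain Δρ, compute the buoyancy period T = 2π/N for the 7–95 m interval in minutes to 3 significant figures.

13.9 min

ΔT = +3.1 K, ΔS = +1.35 psu (deep − shallow).
Δρ/ρ₀ = −αΔT + βΔS = -5.27 × 10⁻⁴ + 1.0395 × 10⁻³ = 5.125 × 10⁻⁴, so Δρ ≈ 0.5248 kg m⁻³.
N² = (g/ρ₀)·Δρ/Δz = g·(Δρ/ρ₀)/Δz = 9.8 × 5.125 × 10⁻⁴ / 88 = 5.7074 × 10⁻⁵ s⁻².
N = √(5.7074 × 10⁻⁵) = 7.5547 × 10⁻³ rad s⁻¹ → T = 2π/N = 831.69 s = 13.862 min ≈ 13.9 min.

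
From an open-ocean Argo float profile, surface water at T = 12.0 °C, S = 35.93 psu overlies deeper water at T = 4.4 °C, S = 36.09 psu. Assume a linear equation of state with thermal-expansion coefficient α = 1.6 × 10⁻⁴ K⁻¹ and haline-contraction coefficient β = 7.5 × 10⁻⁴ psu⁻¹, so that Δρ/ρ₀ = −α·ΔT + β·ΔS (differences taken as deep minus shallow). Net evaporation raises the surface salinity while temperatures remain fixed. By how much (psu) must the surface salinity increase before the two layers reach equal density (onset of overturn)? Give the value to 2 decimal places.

1.78 psu

Neutral buoyancy requires −α(T_deep − T_surf) + β(S_deep − S_surf′) = 0.
S_surf′ = S_deep − (α/β)·ΔT = 36.09 − (1.6 × 10⁻⁴/7.5 × 10⁻⁴)·(-7.6) = 37.7113 psu.
Increase required: 37.7113 − 35.93 = 1.7813 psu.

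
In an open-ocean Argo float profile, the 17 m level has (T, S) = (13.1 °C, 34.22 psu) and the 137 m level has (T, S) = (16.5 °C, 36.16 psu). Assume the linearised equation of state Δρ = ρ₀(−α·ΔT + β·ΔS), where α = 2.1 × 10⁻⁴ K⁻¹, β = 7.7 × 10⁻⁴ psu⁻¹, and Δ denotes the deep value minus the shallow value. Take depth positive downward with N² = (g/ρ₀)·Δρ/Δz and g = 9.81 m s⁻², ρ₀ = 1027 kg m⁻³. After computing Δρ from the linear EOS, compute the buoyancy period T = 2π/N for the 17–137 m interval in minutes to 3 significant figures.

ΔT = +3.4 K, ΔS = +1.94 psu (deep − shallow).
Δρ/ρ₀ = −αΔT + βΔS = -7.14 × 10⁻⁴ + 1.4938 × 10⁻³ = 7.798 × 10⁻⁴, so Δρ ≈ 0.8009 kg m⁻³.
N² = (g/ρ₀)·Δρ/Δz = g·(Δρ/ρ₀)/Δz = 9.81 × 7.798 × 10⁻⁴ / 120 = 6.3749 × 10⁻⁵ s⁻².
N = √(6.3749 × 10⁻⁵) = 7.9843 × 10⁻³ rad s⁻¹ → T = 2π/N = 786.94 s = 13.116 min ≈ 13.1 min.

13.1 min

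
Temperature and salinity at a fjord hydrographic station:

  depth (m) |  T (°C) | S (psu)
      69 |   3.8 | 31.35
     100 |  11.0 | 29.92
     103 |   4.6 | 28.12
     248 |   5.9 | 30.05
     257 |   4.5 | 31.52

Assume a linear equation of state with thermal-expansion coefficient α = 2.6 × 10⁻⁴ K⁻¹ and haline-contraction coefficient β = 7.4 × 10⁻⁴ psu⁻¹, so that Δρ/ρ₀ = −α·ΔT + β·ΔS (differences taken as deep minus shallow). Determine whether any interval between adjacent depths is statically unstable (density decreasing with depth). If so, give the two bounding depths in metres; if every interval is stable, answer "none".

69–100 m

Evaluate Δρ/ρ₀ = −αΔT + βΔS across each adjacent pair:
  69–100 m: −αΔT+βΔS = −(2.6 × 10⁻⁴)(+7.2)+(7.4 × 10⁻⁴)(-1.43) = -2.9 × 10⁻³ → UNSTABLE
  100–103 m: −αΔT+βΔS = −(2.6 × 10⁻⁴)(-6.4)+(7.4 × 10⁻⁴)(-1.80) = 3.3 × 10⁻⁴ → stable
  103–248 m: −αΔT+βΔS = −(2.6 × 10⁻⁴)(+1.3)+(7.4 × 10⁻⁴)(+1.93) = 1.1 × 10⁻³ → stable
  248–257 m: −αΔT+βΔS = −(2.6 × 10⁻⁴)(-1.4)+(7.4 × 10⁻⁴)(+1.47) = 1.5 × 10⁻³ → stable
The 69–100 m interval has Δρ < 0: lighter water underlies denser water.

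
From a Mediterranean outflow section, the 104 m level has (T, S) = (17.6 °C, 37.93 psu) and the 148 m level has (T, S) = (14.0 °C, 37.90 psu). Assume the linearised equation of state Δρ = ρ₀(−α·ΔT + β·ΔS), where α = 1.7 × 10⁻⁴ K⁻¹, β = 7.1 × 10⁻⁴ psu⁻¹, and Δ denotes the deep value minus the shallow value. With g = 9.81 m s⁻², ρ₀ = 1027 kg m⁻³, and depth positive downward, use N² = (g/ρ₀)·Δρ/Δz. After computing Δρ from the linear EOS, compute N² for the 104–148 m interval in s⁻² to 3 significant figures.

ΔT = -3.6 K, ΔS = -0.03 psu (deep − shallow).
Δρ/ρ₀ = −αΔT + βΔS = 6.12 × 10⁻⁴ − 2.13 × 10⁻⁵ = 5.907 × 10⁻⁴, so Δρ ≈ 0.6066 kg m⁻³.
N² = (g/ρ₀)·Δρ/Δz = g·(Δρ/ρ₀)/Δz = 9.81 × 5.907 × 10⁻⁴ / 44 = 1.3170 × 10⁻⁴ s⁻² ≈ 1.32 × 10⁻⁴ s⁻².

1.32 × 10⁻⁴ s⁻²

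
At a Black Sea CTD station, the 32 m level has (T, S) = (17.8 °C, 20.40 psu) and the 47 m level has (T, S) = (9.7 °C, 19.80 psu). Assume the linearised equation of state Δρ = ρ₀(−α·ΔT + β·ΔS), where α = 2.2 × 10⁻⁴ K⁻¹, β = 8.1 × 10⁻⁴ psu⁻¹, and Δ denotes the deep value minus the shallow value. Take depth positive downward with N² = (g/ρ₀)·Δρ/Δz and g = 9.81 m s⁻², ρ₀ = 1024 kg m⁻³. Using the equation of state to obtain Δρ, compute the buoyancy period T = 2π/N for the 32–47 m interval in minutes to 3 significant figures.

ΔT = -8.1 K, ΔS = -0.60 psu (deep − shallow).
Δρ/ρ₀ = −αΔT + βΔS = 1.782 × 10⁻³ − 4.86 × 10⁻⁴ = 1.296 × 10⁻³, so Δρ ≈ 1.327 kg m⁻³.
N² = (g/ρ₀)·Δρ/Δz = g·(Δρ/ρ₀)/Δz = 9.81 × 1.296 × 10⁻³ / 15 = 8.4758 × 10⁻⁴ s⁻².
N = √(8.4758 × 10⁻⁴) = 0.029113 rad s⁻¹ → T = 2π/N = 215.82 s = 3.5970 min ≈ 3.60 min.

3.60 min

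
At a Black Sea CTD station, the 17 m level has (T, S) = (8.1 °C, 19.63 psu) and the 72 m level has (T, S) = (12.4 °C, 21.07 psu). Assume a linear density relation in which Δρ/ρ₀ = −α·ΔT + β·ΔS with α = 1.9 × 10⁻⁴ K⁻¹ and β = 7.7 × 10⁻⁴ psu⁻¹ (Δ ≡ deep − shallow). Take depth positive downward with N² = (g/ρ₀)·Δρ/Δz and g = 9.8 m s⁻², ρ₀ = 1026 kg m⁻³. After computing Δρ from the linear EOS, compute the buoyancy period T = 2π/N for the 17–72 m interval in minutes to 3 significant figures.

14.5 min

ΔT = +4.3 K, ΔS = +1.44 psu (deep − shallow).
Δρ/ρ₀ = −αΔT + βΔS = -8.17 × 10⁻⁴ + 1.1088 × 10⁻³ = 2.918 × 10⁻⁴, so Δρ ≈ 0.2994 kg m⁻³.
N² = (g/ρ₀)·Δρ/Δz = g·(Δρ/ρ₀)/Δz = 9.8 × 2.918 × 10⁻⁴ / 55 = 5.1993 × 10⁻⁵ s⁻².
N = √(5.1993 × 10⁻⁵) = 7.2106 × 10⁻³ rad s⁻¹ → T = 2π/N = 871.38 s = 14.523 min ≈ 14.5 min.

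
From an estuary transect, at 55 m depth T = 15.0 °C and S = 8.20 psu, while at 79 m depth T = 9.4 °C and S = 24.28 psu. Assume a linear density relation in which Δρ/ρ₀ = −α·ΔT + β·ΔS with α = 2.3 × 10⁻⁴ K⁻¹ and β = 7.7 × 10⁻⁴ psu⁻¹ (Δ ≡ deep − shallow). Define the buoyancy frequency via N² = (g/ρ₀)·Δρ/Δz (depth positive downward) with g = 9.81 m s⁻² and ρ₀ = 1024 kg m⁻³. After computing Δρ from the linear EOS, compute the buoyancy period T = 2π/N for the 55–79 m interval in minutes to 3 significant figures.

1.40 min

ΔT = -5.6 K, ΔS = +16.08 psu (deep − shallow).
Δρ/ρ₀ = −αΔT + βΔS = 1.288 × 10⁻³ + 0.0123816 = 0.0136696, so Δρ ≈ 14.00 kg m⁻³.
N² = (g/ρ₀)·Δρ/Δz = g·(Δρ/ρ₀)/Δz = 9.81 × 0.0136696 / 24 = 5.5874 × 10⁻³ s⁻².
N = √(5.5874 × 10⁻³) = 0.074749 rad s⁻¹ → T = 2π/N = 84.057 s = 1.4010 min ≈ 1.40 min.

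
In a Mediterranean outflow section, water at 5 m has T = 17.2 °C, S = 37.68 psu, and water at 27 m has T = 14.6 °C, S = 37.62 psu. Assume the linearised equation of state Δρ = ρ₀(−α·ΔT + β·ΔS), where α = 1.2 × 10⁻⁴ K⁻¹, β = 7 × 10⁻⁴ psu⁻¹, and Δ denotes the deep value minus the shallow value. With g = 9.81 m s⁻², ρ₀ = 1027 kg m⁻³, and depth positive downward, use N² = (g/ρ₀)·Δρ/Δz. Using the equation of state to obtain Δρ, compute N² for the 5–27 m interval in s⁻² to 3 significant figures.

ΔT = -2.6 K, ΔS = -0.06 psu (deep − shallow).
Δρ/ρ₀ = −αΔT + βΔS = 3.12 × 10⁻⁴ − 4.20 × 10⁻⁵ = 2.70 × 10⁻⁴, so Δρ ≈ 0.2773 kg m⁻³.
N² = (g/ρ₀)·Δρ/Δz = g·(Δρ/ρ₀)/Δz = 9.81 × 2.70 × 10⁻⁴ / 22 = 1.2040 × 10⁻⁴ s⁻² ≈ 1.20 × 10⁻⁴ s⁻².

1.20 × 10⁻⁴ s⁻²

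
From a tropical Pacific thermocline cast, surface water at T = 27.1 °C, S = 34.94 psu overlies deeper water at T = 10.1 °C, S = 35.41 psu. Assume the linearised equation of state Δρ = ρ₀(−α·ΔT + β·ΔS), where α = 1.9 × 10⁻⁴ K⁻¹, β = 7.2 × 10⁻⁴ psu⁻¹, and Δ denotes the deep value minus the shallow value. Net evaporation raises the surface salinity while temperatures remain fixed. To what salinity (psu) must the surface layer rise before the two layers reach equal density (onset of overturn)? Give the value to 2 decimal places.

Neutral buoyancy requires −α(T_deep − T_surf) + β(S_deep − S_surf′) = 0.
S_surf′ = S_deep − (α/β)·ΔT = 35.41 − (1.9 × 10⁻⁴/7.2 × 10⁻⁴)·(-17.0) = 39.8961 psu.
Increase required: 39.8961 − 34.94 = 4.9561 psu.

39.90 psu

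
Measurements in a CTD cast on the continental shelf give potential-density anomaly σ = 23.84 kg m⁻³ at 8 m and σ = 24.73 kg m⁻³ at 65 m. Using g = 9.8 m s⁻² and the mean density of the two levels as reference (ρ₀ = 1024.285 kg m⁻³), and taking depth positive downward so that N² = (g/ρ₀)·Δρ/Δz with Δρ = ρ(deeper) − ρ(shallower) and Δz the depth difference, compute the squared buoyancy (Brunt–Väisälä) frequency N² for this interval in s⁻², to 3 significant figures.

1.49 × 10⁻⁴ s⁻²

Δρ = 1024.73 − 1023.84 = 0.89 kg m⁻³ over Δz = 65 − 8 = 57 m.
N² = (9.8/1024.285) × (0.89/57) = 1.4939 × 10⁻⁴ s⁻² ≈ 1.49 × 10⁻⁴ s⁻².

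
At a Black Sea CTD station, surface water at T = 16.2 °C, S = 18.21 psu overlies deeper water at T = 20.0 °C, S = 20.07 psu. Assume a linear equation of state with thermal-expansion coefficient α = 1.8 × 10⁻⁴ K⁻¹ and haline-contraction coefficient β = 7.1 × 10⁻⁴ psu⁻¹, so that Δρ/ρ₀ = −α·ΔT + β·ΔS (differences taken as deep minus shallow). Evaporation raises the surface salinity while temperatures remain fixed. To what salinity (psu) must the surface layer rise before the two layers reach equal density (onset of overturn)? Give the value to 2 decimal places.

Neutral buoyancy requires −α(T_deep − T_surf) + β(S_deep − S_surf′) = 0.
S_surf′ = S_deep − (α/β)·ΔT = 20.07 − (1.8 × 10⁻⁴/7.1 × 10⁻⁴)·(+3.8) = 19.1066 psu.
Increase required: 19.1066 − 18.21 = 0.8966 psu.

19.11 psu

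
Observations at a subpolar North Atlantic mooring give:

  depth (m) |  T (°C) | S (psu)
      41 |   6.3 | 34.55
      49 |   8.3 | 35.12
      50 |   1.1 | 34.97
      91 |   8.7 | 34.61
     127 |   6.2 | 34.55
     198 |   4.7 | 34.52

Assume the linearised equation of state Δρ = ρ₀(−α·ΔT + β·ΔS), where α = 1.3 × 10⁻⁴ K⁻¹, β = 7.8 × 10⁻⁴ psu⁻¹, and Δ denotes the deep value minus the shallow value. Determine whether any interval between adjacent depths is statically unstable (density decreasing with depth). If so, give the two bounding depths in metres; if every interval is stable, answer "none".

Evaluate Δρ/ρ₀ = −αΔT + βΔS across each adjacent pair:
  41–49 m: −αΔT+βΔS = −(1.3 × 10⁻⁴)(+2.0)+(7.8 × 10⁻⁴)(+0.57) = 1.8 × 10⁻⁴ → stable
  49–50 m: −αΔT+βΔS = −(1.3 × 10⁻⁴)(-7.2)+(7.8 × 10⁻⁴)(-0.15) = 8.2 × 10⁻⁴ → stable
  50–91 m: −αΔT+βΔS = −(1.3 × 10⁻⁴)(+7.6)+(7.8 × 10⁻⁴)(-0.36) = -1.3 × 10⁻³ → UNSTABLE
  91–127 m: −αΔT+βΔS = −(1.3 × 10⁻⁴)(-2.5)+(7.8 × 10⁻⁴)(-0.06) = 2.8 × 10⁻⁴ → stable
  127–198 m: −αΔT+βΔS = −(1.3 × 10⁻⁴)(-1.5)+(7.8 × 10⁻⁴)(-0.03) = 1.7 × 10⁻⁴ → stable
The 50–91 m interval has Δρ < 0: lighter water underlies denser water.

50–91 m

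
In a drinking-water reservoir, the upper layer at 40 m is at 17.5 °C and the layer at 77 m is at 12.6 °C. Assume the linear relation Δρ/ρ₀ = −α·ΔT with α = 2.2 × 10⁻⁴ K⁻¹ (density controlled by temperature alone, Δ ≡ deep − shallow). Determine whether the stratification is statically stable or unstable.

stable

ΔT = 12.6 − 17.5 = -4.9 K, so Δρ/ρ₀ = −αΔT = 1.078 × 10⁻³.
Δρ/ρ₀ > 0, so Δρ > 0: deeper water is denser → statically stable.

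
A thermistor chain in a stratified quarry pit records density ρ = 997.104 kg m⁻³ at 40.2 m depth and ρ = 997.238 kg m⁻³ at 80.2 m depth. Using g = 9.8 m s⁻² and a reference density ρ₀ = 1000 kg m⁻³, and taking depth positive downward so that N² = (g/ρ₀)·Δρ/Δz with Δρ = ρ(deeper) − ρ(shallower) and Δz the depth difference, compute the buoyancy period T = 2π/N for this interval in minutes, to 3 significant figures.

Δρ = 997.238 − 997.104 = 0.134 kg m⁻³ over Δz = 80.2 − 40.2 = 40 m.
N² = (9.8/1000) × (0.134/40) = 3.2830 × 10⁻⁵ s⁻².
N = √(3.2830 × 10⁻⁵) = 5.7297 × 10⁻³ rad s⁻¹, so T = 2π/N = 1.0966 × 10³ s = 18.277 min ≈ 18.3 min.

18.3 min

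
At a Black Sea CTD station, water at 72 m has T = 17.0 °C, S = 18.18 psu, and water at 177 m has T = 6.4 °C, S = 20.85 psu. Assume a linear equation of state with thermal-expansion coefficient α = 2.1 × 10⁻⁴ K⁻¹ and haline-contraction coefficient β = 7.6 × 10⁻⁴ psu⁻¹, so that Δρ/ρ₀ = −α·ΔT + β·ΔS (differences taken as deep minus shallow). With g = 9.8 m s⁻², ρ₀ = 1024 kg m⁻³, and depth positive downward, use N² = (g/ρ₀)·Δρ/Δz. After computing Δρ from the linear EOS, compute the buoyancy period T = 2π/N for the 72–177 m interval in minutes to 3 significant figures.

5.25 min

ΔT = -10.6 K, ΔS = +2.67 psu (deep − shallow).
Δρ/ρ₀ = −αΔT + βΔS = 2.226 × 10⁻³ + 2.0292 × 10⁻³ = 4.2552 × 10⁻³, so Δρ ≈ 4.357 kg m⁻³.
N² = (g/ρ₀)·Δρ/Δz = g·(Δρ/ρ₀)/Δz = 9.8 × 4.2552 × 10⁻³ / 105 = 3.9715 × 10⁻⁴ s⁻².
N = √(3.9715 × 10⁻⁴) = 0.019929 rad s⁻¹ → T = 2π/N = 315.28 s = 5.2547 min ≈ 5.25 min.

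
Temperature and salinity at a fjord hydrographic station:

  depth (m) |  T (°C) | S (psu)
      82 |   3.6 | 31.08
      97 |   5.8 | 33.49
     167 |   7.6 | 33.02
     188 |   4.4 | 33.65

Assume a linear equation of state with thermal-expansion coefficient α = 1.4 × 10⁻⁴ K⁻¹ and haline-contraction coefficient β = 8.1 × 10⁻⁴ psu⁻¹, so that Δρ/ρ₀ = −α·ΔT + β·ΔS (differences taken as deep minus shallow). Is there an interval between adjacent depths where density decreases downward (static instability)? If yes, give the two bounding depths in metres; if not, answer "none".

97–167 m

Evaluate Δρ/ρ₀ = −αΔT + βΔS across each adjacent pair:
  82–97 m: −αΔT+βΔS = −(1.4 × 10⁻⁴)(+2.2)+(8.1 × 10⁻⁴)(+2.41) = 1.6 × 10⁻³ → stable
  97–167 m: −αΔT+βΔS = −(1.4 × 10⁻⁴)(+1.8)+(8.1 × 10⁻⁴)(-0.47) = -6.3 × 10⁻⁴ → UNSTABLE
  167–188 m: −αΔT+βΔS = −(1.4 × 10⁻⁴)(-3.2)+(8.1 × 10⁻⁴)(+0.63) = 9.6 × 10⁻⁴ → stable
The 97–167 m interval has Δρ < 0: lighter water underlies denser water.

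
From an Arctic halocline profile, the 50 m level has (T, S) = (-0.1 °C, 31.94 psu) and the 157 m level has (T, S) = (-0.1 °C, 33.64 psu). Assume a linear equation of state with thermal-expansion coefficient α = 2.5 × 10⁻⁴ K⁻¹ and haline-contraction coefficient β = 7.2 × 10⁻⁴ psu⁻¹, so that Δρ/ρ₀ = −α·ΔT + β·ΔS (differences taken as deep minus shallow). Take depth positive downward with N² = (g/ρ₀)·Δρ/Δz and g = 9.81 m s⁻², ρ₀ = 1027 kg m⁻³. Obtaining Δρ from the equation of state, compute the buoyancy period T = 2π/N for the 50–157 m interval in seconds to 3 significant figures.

593 s

ΔT = +0.0 K, ΔS = +1.70 psu (deep − shallow).
Δρ/ρ₀ = −αΔT + βΔS = 0 + 1.224 × 10⁻³ = 1.224 × 10⁻³, so Δρ ≈ 1.257 kg m⁻³.
N² = (g/ρ₀)·Δρ/Δz = g·(Δρ/ρ₀)/Δz = 9.81 × 1.224 × 10⁻³ / 107 = 1.1222 × 10⁻⁴ s⁻².
N = √(1.1222 × 10⁻⁴) = 0.010593 rad s⁻¹ → T = 2π/N = 593.15 s ≈ 593 s.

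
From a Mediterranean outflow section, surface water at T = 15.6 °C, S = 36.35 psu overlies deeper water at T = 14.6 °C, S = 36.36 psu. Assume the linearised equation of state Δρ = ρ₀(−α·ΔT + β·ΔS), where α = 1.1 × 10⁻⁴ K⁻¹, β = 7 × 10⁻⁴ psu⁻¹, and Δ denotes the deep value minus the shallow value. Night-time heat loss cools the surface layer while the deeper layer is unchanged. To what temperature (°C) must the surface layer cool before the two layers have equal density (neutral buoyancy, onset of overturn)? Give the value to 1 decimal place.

Neutral buoyancy requires Δρ = 0, i.e. −α(T_deep − T_surf′) + β(S_deep − S_surf) = 0.
T_surf′ = T_deep − (β/α)·ΔS = 14.6 − (7 × 10⁻⁴/1.1 × 10⁻⁴)·(+0.01) = 14.536 °C.
Cooling required: 15.6 − (14.536) = 1.064 °C.

14.5 °C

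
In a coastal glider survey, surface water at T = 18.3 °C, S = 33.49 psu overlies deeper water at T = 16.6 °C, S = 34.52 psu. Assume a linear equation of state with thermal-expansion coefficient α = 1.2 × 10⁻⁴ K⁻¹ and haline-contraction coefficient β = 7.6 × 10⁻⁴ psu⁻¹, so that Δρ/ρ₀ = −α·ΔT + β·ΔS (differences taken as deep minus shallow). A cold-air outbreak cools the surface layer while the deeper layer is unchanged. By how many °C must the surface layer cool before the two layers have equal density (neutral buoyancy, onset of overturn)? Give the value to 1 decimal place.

Neutral buoyancy requires Δρ = 0, i.e. −α(T_deep − T_surf′) + β(S_deep − S_surf) = 0.
T_surf′ = T_deep − (β/α)·ΔS = 16.6 − (7.6 × 10⁻⁴/1.2 × 10⁻⁴)·(+1.03) = 10.077 °C.
Cooling required: 18.3 − (10.077) = 8.223 °C.

8.2 °C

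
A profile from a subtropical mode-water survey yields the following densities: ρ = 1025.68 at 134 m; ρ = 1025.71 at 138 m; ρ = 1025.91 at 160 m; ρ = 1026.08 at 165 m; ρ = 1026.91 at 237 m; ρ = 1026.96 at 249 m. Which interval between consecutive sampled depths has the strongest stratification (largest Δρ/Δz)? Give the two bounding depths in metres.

160–165 m

Compute the density gradient over each adjacent pair:
  134–138 m: Δρ/Δz = 0.03/4 = 7.5 × 10⁻³ kg m⁻⁴
  138–160 m: Δρ/Δz = 0.20/22 = 9.1 × 10⁻³ kg m⁻⁴
  160–165 m: Δρ/Δz = 0.17/5 = 0.034 kg m⁻⁴
  165–237 m: Δρ/Δz = 0.83/72 = 0.012 kg m⁻⁴
  237–249 m: Δρ/Δz = 0.05/12 = 4.2 × 10⁻³ kg m⁻⁴
The largest gradient is in the 160–165 m interval — the pycnocline.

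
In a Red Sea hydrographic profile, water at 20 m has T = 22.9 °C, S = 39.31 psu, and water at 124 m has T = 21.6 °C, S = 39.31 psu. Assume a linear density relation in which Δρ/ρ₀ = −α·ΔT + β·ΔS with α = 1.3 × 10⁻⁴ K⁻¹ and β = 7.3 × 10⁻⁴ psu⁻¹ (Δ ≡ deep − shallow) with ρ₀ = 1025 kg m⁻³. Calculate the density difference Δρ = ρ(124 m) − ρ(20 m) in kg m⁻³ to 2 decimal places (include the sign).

ΔT = -1.3 K, ΔS = +0.00 psu (deep − shallow).
Δρ/ρ₀ = −(1.3 × 10⁻⁴)(-1.3) + (7.3 × 10⁻⁴)(+0.00) = 1.69 × 10⁻⁴.
Δρ = 1025 × (1.69 × 10⁻⁴) = +0.17 kg m⁻³.
Positive Δρ: denser below, stable.

+0.17 kg m⁻³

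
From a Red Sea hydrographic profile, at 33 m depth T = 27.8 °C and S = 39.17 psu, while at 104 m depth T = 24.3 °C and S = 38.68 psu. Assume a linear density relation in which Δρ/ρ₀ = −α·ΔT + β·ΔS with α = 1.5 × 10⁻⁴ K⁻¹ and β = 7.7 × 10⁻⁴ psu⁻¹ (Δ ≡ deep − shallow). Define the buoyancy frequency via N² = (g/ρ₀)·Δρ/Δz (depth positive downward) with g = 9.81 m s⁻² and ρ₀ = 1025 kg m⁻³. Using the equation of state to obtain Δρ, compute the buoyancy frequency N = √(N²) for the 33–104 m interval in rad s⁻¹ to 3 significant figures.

4.52 × 10⁻³ rad s⁻¹

ΔT = -3.5 K, ΔS = -0.49 psu (deep − shallow).
Δρ/ρ₀ = −αΔT + βΔS = 5.25 × 10⁻⁴ − 3.773 × 10⁻⁴ = 1.477 × 10⁻⁴, so Δρ ≈ 0.1514 kg m⁻³.
N² = (g/ρ₀)·Δρ/Δz = g·(Δρ/ρ₀)/Δz = 9.81 × 1.477 × 10⁻⁴ / 71 = 2.0408 × 10⁻⁵ s⁻².
N = √(2.0408 × 10⁻⁵) = 4.5175 × 10⁻³ rad s⁻¹ ≈ 4.52 × 10⁻³ rad s⁻¹.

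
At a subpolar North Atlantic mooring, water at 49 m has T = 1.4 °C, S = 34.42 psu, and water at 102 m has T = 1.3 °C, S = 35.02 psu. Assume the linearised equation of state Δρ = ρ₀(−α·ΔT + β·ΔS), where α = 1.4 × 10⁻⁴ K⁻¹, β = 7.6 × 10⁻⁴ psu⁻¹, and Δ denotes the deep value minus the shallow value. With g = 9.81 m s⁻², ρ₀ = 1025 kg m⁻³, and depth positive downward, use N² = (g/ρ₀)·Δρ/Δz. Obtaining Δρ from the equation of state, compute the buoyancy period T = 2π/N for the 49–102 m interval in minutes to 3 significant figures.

ΔT = -0.1 K, ΔS = +0.60 psu (deep − shallow).
Δρ/ρ₀ = −αΔT + βΔS = 1.40 × 10⁻⁵ + 4.56 × 10⁻⁴ = 4.70 × 10⁻⁴, so Δρ ≈ 0.4818 kg m⁻³.
N² = (g/ρ₀)·Δρ/Δz = g·(Δρ/ρ₀)/Δz = 9.81 × 4.70 × 10⁻⁴ / 53 = 8.6994 × 10⁻⁵ s⁻².
N = √(8.6994 × 10⁻⁵) = 9.3271 × 10⁻³ rad s⁻¹ → T = 2π/N = 673.65 s = 11.227 min ≈ 11.2 min.

11.2 min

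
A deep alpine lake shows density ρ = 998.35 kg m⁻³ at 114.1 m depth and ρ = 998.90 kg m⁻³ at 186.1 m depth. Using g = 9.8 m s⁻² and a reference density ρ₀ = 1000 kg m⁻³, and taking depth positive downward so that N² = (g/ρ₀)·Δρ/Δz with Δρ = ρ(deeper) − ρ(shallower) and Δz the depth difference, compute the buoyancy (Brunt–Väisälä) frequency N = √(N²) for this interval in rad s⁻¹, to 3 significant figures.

Δρ = 998.90 − 998.35 = 0.55 kg m⁻³ over Δz = 186.1 − 114.1 = 72 m.
N² = (9.8/1000) × (0.55/72) = 7.4861 × 10⁻⁵ s⁻².
N = √(7.4861 × 10⁻⁵) = 8.6522 × 10⁻³ rad s⁻¹ ≈ 8.65 × 10⁻³ rad s⁻¹.

8.65 × 10⁻³ rad s⁻¹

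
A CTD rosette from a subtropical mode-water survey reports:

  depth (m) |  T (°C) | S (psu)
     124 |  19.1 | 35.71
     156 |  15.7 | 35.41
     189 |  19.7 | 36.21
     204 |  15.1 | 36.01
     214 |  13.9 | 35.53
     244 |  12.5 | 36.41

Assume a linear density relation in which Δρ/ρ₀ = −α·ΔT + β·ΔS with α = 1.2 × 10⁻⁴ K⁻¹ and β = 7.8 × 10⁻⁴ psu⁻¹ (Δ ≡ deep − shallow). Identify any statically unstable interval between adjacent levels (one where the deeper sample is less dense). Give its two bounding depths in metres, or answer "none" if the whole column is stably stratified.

204–214 m

Evaluate Δρ/ρ₀ = −αΔT + βΔS across each adjacent pair:
  124–156 m: −αΔT+βΔS = −(1.2 × 10⁻⁴)(-3.4)+(7.8 × 10⁻⁴)(-0.30) = 1.7 × 10⁻⁴ → stable
  156–189 m: −αΔT+βΔS = −(1.2 × 10⁻⁴)(+4.0)+(7.8 × 10⁻⁴)(+0.80) = 1.4 × 10⁻⁴ → stable
  189–204 m: −αΔT+βΔS = −(1.2 × 10⁻⁴)(-4.6)+(7.8 × 10⁻⁴)(-0.20) = 4.0 × 10⁻⁴ → stable
  204–214 m: −αΔT+βΔS = −(1.2 × 10⁻⁴)(-1.2)+(7.8 × 10⁻⁴)(-0.48) = -2.3 × 10⁻⁴ → UNSTABLE
  214–244 m: −αΔT+βΔS = −(1.2 × 10⁻⁴)(-1.4)+(7.8 × 10⁻⁴)(+0.88) = 8.5 × 10⁻⁴ → stable
The 204–214 m interval has Δρ < 0: lighter water underlies denser water.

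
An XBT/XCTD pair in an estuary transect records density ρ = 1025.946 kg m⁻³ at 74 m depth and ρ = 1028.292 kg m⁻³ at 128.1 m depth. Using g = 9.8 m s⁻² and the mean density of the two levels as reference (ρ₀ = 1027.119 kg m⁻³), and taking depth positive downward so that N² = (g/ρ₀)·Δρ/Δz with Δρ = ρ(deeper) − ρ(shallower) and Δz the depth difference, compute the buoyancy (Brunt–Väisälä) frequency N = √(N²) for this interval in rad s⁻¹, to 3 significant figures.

Δρ = 1028.292 − 1025.946 = 2.346 kg m⁻³ over Δz = 128.1 − 74 = 54.1 m.
N² = (9.8/1027.119) × (2.346/54.1) = 4.1375 × 10⁻⁴ s⁻².
N = √(4.1375 × 10⁻⁴) = 0.020341 rad s⁻¹ ≈ 0.0203 rad s⁻¹.
Since Δρ > 0 the layer is stably stratified.

0.0203 rad s⁻¹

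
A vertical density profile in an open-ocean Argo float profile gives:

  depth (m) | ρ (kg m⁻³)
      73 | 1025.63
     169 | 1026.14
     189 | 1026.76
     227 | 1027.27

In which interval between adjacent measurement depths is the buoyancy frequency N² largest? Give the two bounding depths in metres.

Compute the density gradient over each adjacent pair:
  73–169 m: Δρ/Δz = 0.51/96 = 5.3 × 10⁻³ kg m⁻⁴
  169–189 m: Δρ/Δz = 0.62/20 = 0.031 kg m⁻⁴
  189–227 m: Δρ/Δz = 0.51/38 = 0.013 kg m⁻⁴
The largest gradient is in the 169–189 m interval — the pycnocline.

169–189 m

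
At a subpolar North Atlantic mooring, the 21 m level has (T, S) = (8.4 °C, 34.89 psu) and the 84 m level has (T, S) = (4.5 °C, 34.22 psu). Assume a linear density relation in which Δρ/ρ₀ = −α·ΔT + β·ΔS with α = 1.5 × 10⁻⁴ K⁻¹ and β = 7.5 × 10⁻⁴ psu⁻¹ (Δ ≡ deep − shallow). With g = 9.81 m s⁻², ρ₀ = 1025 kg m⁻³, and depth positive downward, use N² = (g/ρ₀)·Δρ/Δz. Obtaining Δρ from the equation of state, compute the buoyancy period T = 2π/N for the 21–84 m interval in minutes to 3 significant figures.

ΔT = -3.9 K, ΔS = -0.67 psu (deep − shallow).
Δρ/ρ₀ = −αΔT + βΔS = 5.85 × 10⁻⁴ − 5.025 × 10⁻⁴ = 8.25 × 10⁻⁵, so Δρ ≈ 0.08456 kg m⁻³.
N² = (g/ρ₀)·Δρ/Δz = g·(Δρ/ρ₀)/Δz = 9.81 × 8.25 × 10⁻⁵ / 63 = 1.2846 × 10⁻⁵ s⁻².
N = √(1.2846 × 10⁻⁵) = 3.5841 × 10⁻³ rad s⁻¹ → T = 2π/N = 1.7531 × 10³ s = 29.218 min ≈ 29.2 min.

29.2 min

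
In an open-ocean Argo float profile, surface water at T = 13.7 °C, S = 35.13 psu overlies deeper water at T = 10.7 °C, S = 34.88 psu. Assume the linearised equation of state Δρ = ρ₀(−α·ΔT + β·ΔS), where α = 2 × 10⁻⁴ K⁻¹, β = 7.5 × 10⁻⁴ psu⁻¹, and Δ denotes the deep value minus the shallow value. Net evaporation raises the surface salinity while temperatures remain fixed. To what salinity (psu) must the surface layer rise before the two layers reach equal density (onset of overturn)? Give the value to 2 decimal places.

Neutral buoyancy requires −α(T_deep − T_surf) + β(S_deep − S_surf′) = 0.
S_surf′ = S_deep − (α/β)·ΔT = 34.88 − (2 × 10⁻⁴/7.5 × 10⁻⁴)·(-3.0) = 35.6800 psu.
Increase required: 35.6800 − 35.13 = 0.5500 psu.

35.68 psu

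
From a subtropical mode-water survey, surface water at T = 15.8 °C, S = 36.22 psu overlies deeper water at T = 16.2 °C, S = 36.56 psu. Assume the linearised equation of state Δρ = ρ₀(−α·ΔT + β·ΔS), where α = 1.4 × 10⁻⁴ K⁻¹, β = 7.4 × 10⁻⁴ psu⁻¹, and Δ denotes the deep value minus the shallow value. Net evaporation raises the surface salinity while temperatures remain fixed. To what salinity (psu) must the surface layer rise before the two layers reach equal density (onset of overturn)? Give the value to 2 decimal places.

36.48 psu

Neutral buoyancy requires −α(T_deep − T_surf) + β(S_deep − S_surf′) = 0.
S_surf′ = S_deep − (α/β)·ΔT = 36.56 − (1.4 × 10⁻⁴/7.4 × 10⁻⁴)·(+0.4) = 36.4843 psu.
Increase required: 36.4843 − 36.22 = 0.2643 psu.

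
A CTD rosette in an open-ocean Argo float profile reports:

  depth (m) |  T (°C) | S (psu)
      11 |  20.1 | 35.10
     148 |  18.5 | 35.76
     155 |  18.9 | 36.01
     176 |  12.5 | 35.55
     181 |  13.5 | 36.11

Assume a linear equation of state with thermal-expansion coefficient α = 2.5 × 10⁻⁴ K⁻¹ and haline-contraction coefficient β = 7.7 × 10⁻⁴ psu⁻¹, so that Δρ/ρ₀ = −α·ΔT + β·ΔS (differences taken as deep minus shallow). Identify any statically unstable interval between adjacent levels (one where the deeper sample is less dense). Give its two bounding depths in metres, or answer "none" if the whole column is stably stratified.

none

Evaluate Δρ/ρ₀ = −αΔT + βΔS across each adjacent pair:
  11–148 m: −αΔT+βΔS = −(2.5 × 10⁻⁴)(-1.6)+(7.7 × 10⁻⁴)(+0.66) = 9.1 × 10⁻⁴ → stable
  148–155 m: −αΔT+βΔS = −(2.5 × 10⁻⁴)(+0.4)+(7.7 × 10⁻⁴)(+0.25) = 9.2 × 10⁻⁵ → stable
  155–176 m: −αΔT+βΔS = −(2.5 × 10⁻⁴)(-6.4)+(7.7 × 10⁻⁴)(-0.46) = 1.2 × 10⁻³ → stable
  176–181 m: −αΔT+βΔS = −(2.5 × 10⁻⁴)(+1.0)+(7.7 × 10⁻⁴)(+0.56) = 1.8 × 10⁻⁴ → stable
Every interval has Δρ > 0: the column is stably stratified throughout.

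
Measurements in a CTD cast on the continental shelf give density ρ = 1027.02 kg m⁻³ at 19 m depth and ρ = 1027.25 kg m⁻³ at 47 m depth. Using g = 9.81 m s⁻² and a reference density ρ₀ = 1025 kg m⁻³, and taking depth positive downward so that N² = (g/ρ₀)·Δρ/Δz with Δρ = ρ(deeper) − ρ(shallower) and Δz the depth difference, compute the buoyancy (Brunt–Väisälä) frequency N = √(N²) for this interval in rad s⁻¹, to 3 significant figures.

8.87 × 10⁻³ rad s⁻¹

Δρ = 1027.25 − 1027.02 = 0.23 kg m⁻³ over Δz = 47 − 19 = 28 m.
N² = (9.81/1025) × (0.23/28) = 7.8617 × 10⁻⁵ s⁻².
N = √(7.8617 × 10⁻⁵) = 8.8666 × 10⁻³ rad s⁻¹ ≈ 8.87 × 10⁻³ rad s⁻¹.
A positive N² confirms static stability across the interval.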